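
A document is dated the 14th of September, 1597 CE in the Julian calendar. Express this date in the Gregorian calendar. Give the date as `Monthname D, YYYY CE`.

At this point the Julian calendar is 10 days behind the Gregorian.
14 September 1597 Julian + 10 days → 24 September 1597 Gregorian.

September 24, 1597 CE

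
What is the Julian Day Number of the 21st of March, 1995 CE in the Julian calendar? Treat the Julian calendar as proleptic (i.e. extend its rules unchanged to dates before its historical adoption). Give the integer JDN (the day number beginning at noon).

2449811

Equivalently 3 April 1995 (Gregorian).
JDN 2400001 is 17 November 1858 CE (Gregorian), MJD 0; the target day is +49810 days from there, so JDN = 2449811.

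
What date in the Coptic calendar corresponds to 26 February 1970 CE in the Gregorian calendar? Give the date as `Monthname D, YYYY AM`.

Meshir 19, 1686 AM

Both dates share Julian Day Number 2440644; in the Coptic calendar that is 19 Meshir 1686 AM.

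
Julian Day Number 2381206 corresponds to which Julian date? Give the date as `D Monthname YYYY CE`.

The Gregorian equivalent of JDN 2381206 is 3 June 1807.
In the Julian calendar that day is 22 May 1807 CE.

22 May 1807 CE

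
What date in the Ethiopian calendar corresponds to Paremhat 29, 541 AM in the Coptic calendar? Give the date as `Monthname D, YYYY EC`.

Megabit 29, 817 EC

Both dates share Julian Day Number 2022473; in the Ethiopian calendar that is 29 Megabit 817 EC.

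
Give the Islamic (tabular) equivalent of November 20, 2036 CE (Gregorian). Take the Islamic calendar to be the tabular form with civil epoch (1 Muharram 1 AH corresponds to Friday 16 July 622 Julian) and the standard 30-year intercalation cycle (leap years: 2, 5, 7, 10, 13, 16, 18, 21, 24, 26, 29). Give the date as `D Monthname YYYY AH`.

1 Shawwal 1458 AH

Julian Day Number of the source date = 2465018.
Converting JDN 2465018 to the tabular Islamic calendar gives 1 Shawwal 1458 AH.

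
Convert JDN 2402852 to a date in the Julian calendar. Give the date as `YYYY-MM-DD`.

1866-08-26

JDN 2402852 is 7 September 1866 in the Gregorian calendar.
In the Julian calendar that day is 1866-08-26.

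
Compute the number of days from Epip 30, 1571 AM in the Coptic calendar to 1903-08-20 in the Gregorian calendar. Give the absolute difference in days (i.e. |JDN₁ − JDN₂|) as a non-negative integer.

17546

First date → JDN 2398801; second date → JDN 2416347.
The interval is |2398801 − 2416347| = 17546 days.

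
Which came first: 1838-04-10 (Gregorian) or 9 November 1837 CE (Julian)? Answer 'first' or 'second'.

The two dates have Julian Day Numbers 2392475 and 2392335 respectively.
Since 2392335 < 2392475, the second date comes first.

second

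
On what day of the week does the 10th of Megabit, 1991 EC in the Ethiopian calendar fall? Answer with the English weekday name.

Equivalently 19 March 1999 Gregorian, JDN 2451257.
Since JDN mod 7 = 4 (0 = Monday), the day is Friday.

Friday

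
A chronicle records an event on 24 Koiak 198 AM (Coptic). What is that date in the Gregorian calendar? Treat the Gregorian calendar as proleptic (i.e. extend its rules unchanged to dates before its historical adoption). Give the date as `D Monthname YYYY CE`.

21 December 481 CE

Julian Day Number of the source date = 1897097.
Converting JDN 1897097 to the Gregorian calendar gives 21 December 481 CE.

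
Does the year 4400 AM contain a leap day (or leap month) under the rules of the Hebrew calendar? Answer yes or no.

Hebrew year 4400 is year 11 of its 19-year Metonic cycle; leap years are at positions 3, 6, 8, 11, 14, 17, 19, so it is a leap year (13 months).

yes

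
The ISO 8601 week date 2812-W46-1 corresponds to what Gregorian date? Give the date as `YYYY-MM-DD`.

2812-11-12

ISO week 1 of 2812 is the week containing the first Thursday of 2812.
Week 46, day 1 (Monday) lands on 2812-11-12.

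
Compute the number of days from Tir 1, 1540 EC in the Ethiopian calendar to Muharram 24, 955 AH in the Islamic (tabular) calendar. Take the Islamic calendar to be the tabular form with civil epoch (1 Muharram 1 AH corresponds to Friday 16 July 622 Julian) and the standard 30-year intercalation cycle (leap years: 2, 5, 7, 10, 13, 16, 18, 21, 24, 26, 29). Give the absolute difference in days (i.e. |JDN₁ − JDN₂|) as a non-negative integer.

First date → JDN 2286461; second date → JDN 2286529.
The interval is |2286461 − 2286529| = 68 days.

68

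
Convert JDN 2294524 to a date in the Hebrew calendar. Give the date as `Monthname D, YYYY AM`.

JDN 2294524 is 3 February 1570 in the proleptic Gregorian calendar.
In the Hebrew calendar that day is Shevat 18, 5330 AM.

Shevat 18, 5330 AM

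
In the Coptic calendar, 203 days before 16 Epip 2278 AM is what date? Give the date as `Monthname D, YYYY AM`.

The starting date is JDN 2657019; 2657019 − 203 = 2656816.
JDN 2656816 corresponds to Koiak 23, 2278 AM.

Koiak 23, 2278 AM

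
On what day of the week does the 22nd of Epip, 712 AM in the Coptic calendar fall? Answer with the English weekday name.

Thursday

This is JDN 2085044 (21 July 996 Gregorian).
JDN 2085044 mod 7 = 3, and JDN 0 was a Monday, so this is a Thursday.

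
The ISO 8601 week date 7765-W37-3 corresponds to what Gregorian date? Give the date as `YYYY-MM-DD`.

ISO week 1 of 7765 is the week containing the first Thursday of 7765.
Week 37, day 3 (Wednesday) lands on 7765-09-11.

7765-09-11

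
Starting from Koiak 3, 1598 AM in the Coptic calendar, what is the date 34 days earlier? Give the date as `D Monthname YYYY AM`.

The starting date is JDN 2408426; 2408426 − 34 = 2408392.
JDN 2408392 corresponds to 29 Paopi 1598 AM.

29 Paopi 1598 AM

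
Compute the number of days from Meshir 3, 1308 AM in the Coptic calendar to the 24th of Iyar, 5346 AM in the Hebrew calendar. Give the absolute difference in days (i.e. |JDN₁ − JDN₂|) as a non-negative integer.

2098

First date → JDN 2302564; second date → JDN 2300466.
The interval is |2302564 − 2300466| = 2098 days.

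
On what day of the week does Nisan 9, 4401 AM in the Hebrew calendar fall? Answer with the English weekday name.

In the proleptic Gregorian calendar this is 29 March 641 (JDN 1955268).
Since JDN mod 7 = 0 (0 = Monday), the day is Monday.

Monday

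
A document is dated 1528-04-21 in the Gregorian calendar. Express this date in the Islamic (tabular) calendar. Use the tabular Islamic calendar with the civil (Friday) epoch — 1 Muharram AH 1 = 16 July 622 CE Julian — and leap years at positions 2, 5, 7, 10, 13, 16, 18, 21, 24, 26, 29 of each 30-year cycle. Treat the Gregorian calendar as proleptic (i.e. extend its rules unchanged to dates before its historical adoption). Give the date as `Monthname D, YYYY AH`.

Rajab 21, 934 AH

Both dates share Julian Day Number 2279261; in the tabular Islamic calendar that is 21 Rajab 934 AH.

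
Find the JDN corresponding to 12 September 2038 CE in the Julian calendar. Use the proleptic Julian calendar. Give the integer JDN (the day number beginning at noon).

In the Gregorian calendar the same day is 25 September 2038.
JDN 2451545 is 1 January 2000 CE (Gregorian); the target day is +14147 days from there, so JDN = 2465692.

2465692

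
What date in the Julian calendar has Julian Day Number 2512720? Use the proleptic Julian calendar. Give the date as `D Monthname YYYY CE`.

The Gregorian equivalent of JDN 2512720 is 29 June 2167.
In the Julian calendar that day is 15 June 2167 CE.

15 June 2167 CE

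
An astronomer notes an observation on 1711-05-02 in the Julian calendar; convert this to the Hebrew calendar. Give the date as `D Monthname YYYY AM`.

Julian Day Number of the source date = 2346122.
Converting JDN 2346122 to the Hebrew calendar gives 24 Iyar 5471 AM.

24 Iyar 5471 AM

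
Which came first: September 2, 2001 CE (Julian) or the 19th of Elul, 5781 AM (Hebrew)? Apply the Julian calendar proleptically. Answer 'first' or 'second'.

Converting both to JDN: 2452168 vs 2459454; the smaller is the first.

first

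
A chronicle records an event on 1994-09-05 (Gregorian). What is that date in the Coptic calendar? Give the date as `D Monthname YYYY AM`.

30 Mesori 1710 AM

Both dates share Julian Day Number 2449601; in the Coptic calendar that is 30 Mesori 1710 AM.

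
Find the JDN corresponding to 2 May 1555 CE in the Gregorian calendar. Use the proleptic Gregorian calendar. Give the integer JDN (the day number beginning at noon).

2289133

JDN 2451545 is 1 January 2000 CE (Gregorian); the target day is −162412 days from there, so JDN = 2289133.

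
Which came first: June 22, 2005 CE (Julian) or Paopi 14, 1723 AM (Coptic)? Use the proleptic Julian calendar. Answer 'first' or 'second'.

first

The two dates have Julian Day Numbers 2453557 and 2454033 respectively.
Since 2453557 < 2454033, the first date comes first.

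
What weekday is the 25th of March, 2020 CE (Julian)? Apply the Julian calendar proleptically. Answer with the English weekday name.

Tuesday

This is JDN 2458947 (7 April 2020 Gregorian).
2458947 ≡ 1 (mod 7); counting from Monday = 0 gives Tuesday.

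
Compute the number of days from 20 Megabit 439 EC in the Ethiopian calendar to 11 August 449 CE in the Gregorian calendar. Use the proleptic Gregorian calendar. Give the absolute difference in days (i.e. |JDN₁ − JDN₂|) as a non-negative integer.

878

First date → JDN 1884399; second date → JDN 1885277.
The interval is |1884399 − 1885277| = 878 days.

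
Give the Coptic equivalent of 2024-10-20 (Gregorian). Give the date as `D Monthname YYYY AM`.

10 Paopi 1741 AM

Julian Day Number of the source date = 2460604.
Converting JDN 2460604 to the Coptic calendar gives 10 Paopi 1741 AM.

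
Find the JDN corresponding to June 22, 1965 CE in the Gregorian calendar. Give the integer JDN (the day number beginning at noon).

JDN 2451545 is 1 January 2000 CE (Gregorian); the target day is −12611 days from there, so JDN = 2438934.

2438934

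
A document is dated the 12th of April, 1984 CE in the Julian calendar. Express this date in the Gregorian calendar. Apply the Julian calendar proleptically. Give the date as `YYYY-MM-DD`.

1984-04-25

The Julian–Gregorian offset here is 13 days (Julian trailing).
12 April 1984 Julian + 13 days → 25 April 1984 Gregorian.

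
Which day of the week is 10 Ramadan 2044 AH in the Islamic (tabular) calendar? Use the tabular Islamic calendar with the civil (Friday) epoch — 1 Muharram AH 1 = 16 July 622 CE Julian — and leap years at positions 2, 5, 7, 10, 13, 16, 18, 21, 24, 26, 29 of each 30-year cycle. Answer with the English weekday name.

This is JDN 2672656 (20 May 2605 Gregorian).
JDN 2672656 mod 7 = 0, and JDN 0 was a Monday, so this is a Monday.

Monday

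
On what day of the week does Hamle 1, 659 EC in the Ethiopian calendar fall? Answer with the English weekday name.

Equivalently 28 June 667 Gregorian, JDN 1964855.
1964855 ≡ 4 (mod 7); counting from Monday = 0 gives Friday.

Friday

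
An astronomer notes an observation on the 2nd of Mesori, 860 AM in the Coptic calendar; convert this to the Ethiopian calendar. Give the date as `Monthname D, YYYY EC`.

Julian Day Number of the source date = 2139111.
Converting JDN 2139111 to the Ethiopian calendar gives 2 Nehase 1136 EC.

Nehase 2, 1136 EC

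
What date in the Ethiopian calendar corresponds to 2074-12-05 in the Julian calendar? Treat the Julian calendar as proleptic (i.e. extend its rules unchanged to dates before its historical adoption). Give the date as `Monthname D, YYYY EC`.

Tahsas 9, 2067 EC

The source date corresponds to 18 December 2074 in the Gregorian calendar (JDN 2478925).
That day falls on 9 Tahsas 2067 EC in the Ethiopian calendar.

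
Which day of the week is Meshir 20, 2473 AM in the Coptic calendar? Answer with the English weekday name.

Tuesday

Equivalently 5 March 2757 Gregorian, JDN 2728097.
2728097 ≡ 1 (mod 7); counting from Monday = 0 gives Tuesday.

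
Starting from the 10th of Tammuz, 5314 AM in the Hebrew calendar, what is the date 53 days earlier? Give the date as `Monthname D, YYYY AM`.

Iyar 16, 5314 AM

The starting date is JDN 2288817; 2288817 − 53 = 2288764.
JDN 2288764 corresponds to Iyar 16, 5314 AM.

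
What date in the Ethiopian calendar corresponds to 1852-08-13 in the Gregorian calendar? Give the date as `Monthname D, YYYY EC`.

Both dates share Julian Day Number 2397714; in the Ethiopian calendar that is 8 Nehase 1844 EC.

Nehase 8, 1844 EC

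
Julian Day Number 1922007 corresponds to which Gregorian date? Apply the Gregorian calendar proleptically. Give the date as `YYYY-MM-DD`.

0550-03-05

JDN 2451545 is 1 Jan 2000; 1922007 is −529538 days from there.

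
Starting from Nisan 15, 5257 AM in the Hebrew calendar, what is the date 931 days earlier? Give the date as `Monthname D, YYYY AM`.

Elul 28, 5254 AM

JDN of Nisan 15, 5257 AM = 2267914.
2267914 − 931 = 2266983.
JDN 2266983 in the Hebrew calendar is Elul 28, 5254 AM.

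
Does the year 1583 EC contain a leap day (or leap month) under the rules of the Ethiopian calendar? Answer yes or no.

1583 mod 4 = 3; in the Ethiopian calendar a year is leap when year mod 4 = 3, so it is a leap year.

yes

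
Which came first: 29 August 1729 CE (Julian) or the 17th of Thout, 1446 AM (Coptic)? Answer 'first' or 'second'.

The two dates have Julian Day Numbers 2352816 and 2352832 respectively.
Since 2352816 < 2352832, the first date comes first.

first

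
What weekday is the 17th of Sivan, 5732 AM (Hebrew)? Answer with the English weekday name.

In the Gregorian calendar this is 30 May 1972 (JDN 2441468).
JDN 2441468 mod 7 = 1, and JDN 0 was a Monday, so this is a Tuesday.

Tuesday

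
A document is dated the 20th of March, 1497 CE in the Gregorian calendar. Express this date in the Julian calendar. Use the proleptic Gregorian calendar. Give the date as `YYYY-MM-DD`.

1497-03-11

At this point the Julian calendar is 9 days behind the Gregorian.
20 March 1497 Gregorian − 9 days → 11 March 1497 Julian.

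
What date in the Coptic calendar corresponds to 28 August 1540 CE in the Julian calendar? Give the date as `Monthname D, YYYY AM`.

Pi Kogi Enavot 5, 1256 AM

Both dates share Julian Day Number 2283783; in the Coptic calendar that is 5 Pi Kogi Enavot 1256 AM.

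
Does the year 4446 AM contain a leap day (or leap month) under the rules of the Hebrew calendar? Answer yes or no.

yes

Hebrew year 4446 is year 19 of its 19-year Metonic cycle; leap years are at positions 3, 6, 8, 11, 14, 17, 19, so it is a leap year (13 months).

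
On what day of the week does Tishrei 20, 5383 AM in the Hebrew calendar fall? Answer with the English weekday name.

This is JDN 2313750 (24 September 1622 Gregorian).
JDN 2313750 mod 7 = 5, and JDN 0 was a Monday, so this is a Saturday.

Saturday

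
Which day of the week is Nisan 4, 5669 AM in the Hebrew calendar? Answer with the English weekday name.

Equivalently 26 March 1909 Gregorian, JDN 2418392.
JDN 2418392 mod 7 = 4, and JDN 0 was a Monday, so this is a Friday.

Friday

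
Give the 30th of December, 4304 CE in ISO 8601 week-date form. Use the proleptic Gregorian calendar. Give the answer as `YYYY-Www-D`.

4304-W52-5

The weekday is Friday (ISO weekday 5).
That Friday belongs to ISO week 52 of ISO year 4304.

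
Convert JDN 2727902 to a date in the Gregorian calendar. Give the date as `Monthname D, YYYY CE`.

JDN 2451545 is 1 Jan 2000; 2727902 is +276357 days from there.

August 22, 2756 CE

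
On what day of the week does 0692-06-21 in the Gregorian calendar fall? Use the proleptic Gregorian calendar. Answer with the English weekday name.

Tuesday

Since JDN mod 7 = 1 (0 = Monday), the day is Tuesday.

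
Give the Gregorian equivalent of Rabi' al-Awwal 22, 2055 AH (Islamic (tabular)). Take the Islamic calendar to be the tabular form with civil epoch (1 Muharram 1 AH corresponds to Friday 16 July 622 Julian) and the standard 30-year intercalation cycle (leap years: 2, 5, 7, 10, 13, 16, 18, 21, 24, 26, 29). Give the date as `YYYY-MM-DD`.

Both dates share Julian Day Number 2676389; in the Gregorian calendar that is 9 August 2615 CE.

2615-08-09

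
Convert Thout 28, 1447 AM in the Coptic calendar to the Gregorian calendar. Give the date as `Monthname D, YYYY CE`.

Both dates share Julian Day Number 2353208; in the Gregorian calendar that is 6 October 1730 CE.

October 6, 1730 CE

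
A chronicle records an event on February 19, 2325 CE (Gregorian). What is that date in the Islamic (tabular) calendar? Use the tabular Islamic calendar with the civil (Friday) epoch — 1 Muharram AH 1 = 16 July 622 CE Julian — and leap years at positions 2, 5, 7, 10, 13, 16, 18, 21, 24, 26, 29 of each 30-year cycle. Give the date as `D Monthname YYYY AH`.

5 Dhu al-Qa'dah 1755 AH

Julian Day Number of the source date = 2570298.
Converting JDN 2570298 to the tabular Islamic calendar gives 5 Dhu al-Qa'dah 1755 AH.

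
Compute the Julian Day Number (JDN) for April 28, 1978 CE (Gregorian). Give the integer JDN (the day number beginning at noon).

JDN 2400001 is 17 November 1858 CE (Gregorian), MJD 0; the target day is +43626 days from there, so JDN = 2443627.

2443627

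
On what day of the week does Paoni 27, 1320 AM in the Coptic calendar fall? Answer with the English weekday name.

This is JDN 2307091 (1 July 1604 Gregorian).
Since JDN mod 7 = 3 (0 = Monday), the day is Thursday.

Thursday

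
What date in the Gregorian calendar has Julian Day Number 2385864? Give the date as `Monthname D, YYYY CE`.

JDN 2451545 is 1 Jan 2000; 2385864 is −65681 days from there.

March 4, 1820 CE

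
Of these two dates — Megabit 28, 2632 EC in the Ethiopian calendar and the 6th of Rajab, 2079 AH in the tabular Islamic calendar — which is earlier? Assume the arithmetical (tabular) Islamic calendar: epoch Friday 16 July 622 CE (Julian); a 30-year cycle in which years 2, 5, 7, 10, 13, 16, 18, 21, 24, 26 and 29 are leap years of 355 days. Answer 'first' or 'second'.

Converting both to JDN: 2685401 vs 2684996; the smaller is the second.

second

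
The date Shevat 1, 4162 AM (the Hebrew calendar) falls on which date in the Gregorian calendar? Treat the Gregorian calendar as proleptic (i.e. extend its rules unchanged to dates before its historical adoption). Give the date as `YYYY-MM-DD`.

0402-01-21

Both dates share Julian Day Number 1867908; in the Gregorian calendar that is 21 January 402 CE.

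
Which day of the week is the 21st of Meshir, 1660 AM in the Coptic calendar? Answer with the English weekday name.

Tuesday

This is JDN 2431150 (29 February 1944 Gregorian).
2431150 ≡ 1 (mod 7); counting from Monday = 0 gives Tuesday.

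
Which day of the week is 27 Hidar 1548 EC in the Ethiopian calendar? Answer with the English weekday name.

In the proleptic Gregorian calendar this is 4 December 1555 (JDN 2289349).
JDN 2289349 mod 7 = 6, and JDN 0 was a Monday, so this is a Sunday.

Sunday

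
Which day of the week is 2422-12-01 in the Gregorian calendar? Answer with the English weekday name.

JDN 2606012 mod 7 = 3, and JDN 0 was a Monday, so this is a Thursday.

Thursday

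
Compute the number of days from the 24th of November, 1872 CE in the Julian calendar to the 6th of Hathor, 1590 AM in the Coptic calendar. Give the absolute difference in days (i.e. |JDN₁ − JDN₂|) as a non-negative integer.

JDN of the first date = 2405134.
JDN of the second date = 2405477.
|2405477 − 2405134| = 343.

343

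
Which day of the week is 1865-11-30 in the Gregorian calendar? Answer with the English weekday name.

2402571 ≡ 3 (mod 7); counting from Monday = 0 gives Thursday.

Thursday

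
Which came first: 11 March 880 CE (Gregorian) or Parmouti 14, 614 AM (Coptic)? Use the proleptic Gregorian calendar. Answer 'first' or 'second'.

first

The two dates have Julian Day Numbers 2042544 and 2049151 respectively.
Since 2042544 < 2049151, the first date comes first.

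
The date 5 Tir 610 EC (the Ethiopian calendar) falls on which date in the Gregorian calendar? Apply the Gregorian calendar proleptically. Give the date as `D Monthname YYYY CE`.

Both dates share Julian Day Number 1946782; in the Gregorian calendar that is 3 January 618 CE.

3 January 618 CE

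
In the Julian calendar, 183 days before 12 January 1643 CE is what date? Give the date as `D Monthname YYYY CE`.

Counting 183 days back from JDN 2321175 reaches JDN 2320992, which is 13 July 1642 CE.

13 July 1642 CE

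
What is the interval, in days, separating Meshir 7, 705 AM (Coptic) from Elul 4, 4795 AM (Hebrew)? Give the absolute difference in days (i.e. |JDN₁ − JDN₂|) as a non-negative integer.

16992

First date → JDN 2082322; second date → JDN 2099314.
The interval is |2082322 − 2099314| = 16992 days.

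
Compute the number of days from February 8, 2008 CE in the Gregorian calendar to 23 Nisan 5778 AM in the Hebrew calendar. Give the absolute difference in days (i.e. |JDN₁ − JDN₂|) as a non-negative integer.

3712

First date → JDN 2454505; second date → JDN 2458217.
The interval is |2454505 − 2458217| = 3712 days.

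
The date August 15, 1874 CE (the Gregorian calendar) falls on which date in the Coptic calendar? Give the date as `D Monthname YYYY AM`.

Julian Day Number of the source date = 2405751.
Converting JDN 2405751 to the Coptic calendar gives 10 Mesori 1590 AM.

10 Mesori 1590 AM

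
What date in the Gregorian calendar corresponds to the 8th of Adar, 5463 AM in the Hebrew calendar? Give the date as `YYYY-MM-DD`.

1703-02-24

Both dates share Julian Day Number 2343122; in the Gregorian calendar that is 24 February 1703 CE.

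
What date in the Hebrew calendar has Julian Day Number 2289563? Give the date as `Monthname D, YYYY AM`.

Tammuz 17, 5316 AM

JDN 2289563 is 5 July 1556 in the proleptic Gregorian calendar.
In the Hebrew calendar that day is Tammuz 17, 5316 AM.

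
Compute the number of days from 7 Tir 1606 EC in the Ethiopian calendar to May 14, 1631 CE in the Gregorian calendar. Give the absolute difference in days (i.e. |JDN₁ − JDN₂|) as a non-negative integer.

First date → JDN 2310573; second date → JDN 2316904.
The interval is |2310573 − 2316904| = 6331 days.

6331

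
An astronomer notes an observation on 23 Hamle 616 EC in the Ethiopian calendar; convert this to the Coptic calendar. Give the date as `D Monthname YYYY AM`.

23 Epip 340 AM

Both dates share Julian Day Number 1949172; in the Coptic calendar that is 23 Epip 340 AM.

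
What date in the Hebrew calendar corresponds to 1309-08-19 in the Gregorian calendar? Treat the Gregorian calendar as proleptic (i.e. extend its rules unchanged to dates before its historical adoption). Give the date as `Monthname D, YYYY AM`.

Elul 4, 5069 AM

Both dates share Julian Day Number 2199393; in the Hebrew calendar that is 4 Elul 5069 AM.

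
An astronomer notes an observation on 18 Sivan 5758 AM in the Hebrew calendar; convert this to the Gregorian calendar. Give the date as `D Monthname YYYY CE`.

12 June 1998 CE

Both dates share Julian Day Number 2450977; in the Gregorian calendar that is 12 June 1998 CE.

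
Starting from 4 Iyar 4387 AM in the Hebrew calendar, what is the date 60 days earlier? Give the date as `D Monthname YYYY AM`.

3 Adar II 4387 AM

JDN of 4 Iyar 4387 AM = 1950185.
1950185 − 60 = 1950125.
JDN 1950125 in the Hebrew calendar is 3 Adar II 4387 AM.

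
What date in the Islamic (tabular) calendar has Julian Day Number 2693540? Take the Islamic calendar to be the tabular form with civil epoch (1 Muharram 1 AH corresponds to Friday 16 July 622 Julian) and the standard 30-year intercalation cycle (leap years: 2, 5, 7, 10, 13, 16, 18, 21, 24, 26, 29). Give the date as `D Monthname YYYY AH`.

The Gregorian equivalent of JDN 2693540 is 24 July 2662.
In the tabular Islamic calendar that day is 15 Sha'ban 2103 AH.

15 Sha'ban 2103 AH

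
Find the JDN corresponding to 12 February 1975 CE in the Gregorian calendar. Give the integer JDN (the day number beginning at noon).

JDN 2451545 is 1 January 2000 CE (Gregorian); the target day is −9089 days from there, so JDN = 2442456.

2442456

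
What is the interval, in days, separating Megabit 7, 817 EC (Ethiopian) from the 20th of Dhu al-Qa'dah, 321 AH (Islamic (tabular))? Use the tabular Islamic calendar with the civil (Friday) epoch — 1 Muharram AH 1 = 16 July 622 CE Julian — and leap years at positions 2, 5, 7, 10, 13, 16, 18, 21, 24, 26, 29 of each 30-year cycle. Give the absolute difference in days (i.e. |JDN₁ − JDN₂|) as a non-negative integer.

39700

First date → JDN 2022451; second date → JDN 2062151.
The interval is |2022451 − 2062151| = 39700 days.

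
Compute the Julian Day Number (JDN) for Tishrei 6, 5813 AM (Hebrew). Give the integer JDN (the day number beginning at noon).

Equivalently 29 September 2052 (Gregorian).
JDN 2451545 is 1 January 2000 CE (Gregorian); the target day is +19265 days from there, so JDN = 2470810.

2470810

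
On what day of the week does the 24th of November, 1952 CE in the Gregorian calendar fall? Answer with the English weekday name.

Monday

JDN 2434341 mod 7 = 0, and JDN 0 was a Monday, so this is a Monday.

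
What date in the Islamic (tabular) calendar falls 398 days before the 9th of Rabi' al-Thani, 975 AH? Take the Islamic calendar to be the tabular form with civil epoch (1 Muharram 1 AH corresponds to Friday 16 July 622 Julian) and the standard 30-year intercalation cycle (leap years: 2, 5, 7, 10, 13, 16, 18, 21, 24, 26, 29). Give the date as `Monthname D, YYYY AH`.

JDN of the 9th of Rabi' al-Thani, 975 AH = 2293690.
2293690 − 398 = 2293292.
JDN 2293292 in the tabular Islamic calendar is Safar 24, 974 AH.

Safar 24, 974 AH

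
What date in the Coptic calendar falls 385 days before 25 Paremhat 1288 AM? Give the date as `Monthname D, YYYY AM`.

Paremhat 6, 1287 AM

JDN of 25 Paremhat 1288 AM = 2295311.
2295311 − 385 = 2294926.
JDN 2294926 in the Coptic calendar is Paremhat 6, 1287 AM.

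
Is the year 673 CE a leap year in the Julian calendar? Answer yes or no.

673 mod 4 = 1, so it is a common year in the Julian calendar.

no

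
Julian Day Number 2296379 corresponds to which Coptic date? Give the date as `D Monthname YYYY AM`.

JDN 2296379 is 4 March 1575 in the proleptic Gregorian calendar.
In the Coptic calendar that day is 28 Meshir 1291 AM.

28 Meshir 1291 AM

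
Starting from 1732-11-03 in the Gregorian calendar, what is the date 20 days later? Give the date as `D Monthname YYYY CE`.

23 November 1732 CE

Counting 20 days forward from JDN 2353967 reaches JDN 2353987, which is 23 November 1732 CE.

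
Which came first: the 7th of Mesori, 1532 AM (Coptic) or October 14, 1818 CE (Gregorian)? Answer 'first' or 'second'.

first

The two dates have Julian Day Numbers 2384564 and 2385357 respectively.
Since 2384564 < 2385357, the first date comes first.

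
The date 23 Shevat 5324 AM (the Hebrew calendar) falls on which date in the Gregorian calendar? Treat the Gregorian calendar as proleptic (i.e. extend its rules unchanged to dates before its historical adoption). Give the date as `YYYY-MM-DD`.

Julian Day Number of the source date = 2292345.
Converting JDN 2292345 to the Gregorian calendar gives 16 February 1564 CE.

1564-02-16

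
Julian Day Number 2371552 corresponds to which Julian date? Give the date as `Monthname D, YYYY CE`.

December 15, 1780 CE

JDN 2371552 is 26 December 1780 in the Gregorian calendar.
In the Julian calendar that day is December 15, 1780 CE.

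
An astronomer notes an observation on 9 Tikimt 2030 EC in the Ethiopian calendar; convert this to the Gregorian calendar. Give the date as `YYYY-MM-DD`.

2037-10-19

Julian Day Number of the source date = 2465351.
Converting JDN 2465351 to the Gregorian calendar gives 19 October 2037 CE.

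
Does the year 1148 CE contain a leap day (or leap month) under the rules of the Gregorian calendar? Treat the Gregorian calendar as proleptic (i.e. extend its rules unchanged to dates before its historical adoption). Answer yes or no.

1148 is divisible by 4 and not by 100, so it is a leap year.

yes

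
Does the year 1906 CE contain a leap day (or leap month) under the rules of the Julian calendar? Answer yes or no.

1906 mod 4 = 2, so it is a common year in the Julian calendar.

no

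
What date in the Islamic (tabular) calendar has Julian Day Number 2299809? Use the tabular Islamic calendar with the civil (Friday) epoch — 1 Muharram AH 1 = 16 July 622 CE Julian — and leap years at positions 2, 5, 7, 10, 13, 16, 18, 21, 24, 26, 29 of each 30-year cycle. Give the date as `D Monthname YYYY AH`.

16 Rajab 992 AH

JDN 2299809 is 24 July 1584 in the Gregorian calendar.
In the tabular Islamic calendar that day is 16 Rajab 992 AH.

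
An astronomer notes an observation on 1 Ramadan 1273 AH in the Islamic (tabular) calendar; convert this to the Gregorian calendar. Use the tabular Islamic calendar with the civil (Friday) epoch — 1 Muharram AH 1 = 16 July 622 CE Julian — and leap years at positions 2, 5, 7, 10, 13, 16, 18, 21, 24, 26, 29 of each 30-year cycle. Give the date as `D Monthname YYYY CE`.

Both dates share Julian Day Number 2399430; in the Gregorian calendar that is 25 April 1857 CE.

25 April 1857 CE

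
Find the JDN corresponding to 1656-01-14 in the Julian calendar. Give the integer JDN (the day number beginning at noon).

In the Gregorian calendar the same day is 24 January 1656.
JDN 2451545 is 1 January 2000 CE (Gregorian); the target day is −125620 days from there, so JDN = 2325925.

2325925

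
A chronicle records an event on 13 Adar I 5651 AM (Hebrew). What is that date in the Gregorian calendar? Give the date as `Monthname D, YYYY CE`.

February 21, 1891 CE

Both dates share Julian Day Number 2411785; in the Gregorian calendar that is 21 February 1891 CE.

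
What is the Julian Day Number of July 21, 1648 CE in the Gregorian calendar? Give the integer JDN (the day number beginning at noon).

JDN 2400001 is 17 November 1858 CE (Gregorian), MJD 0; the target day is −76819 days from there, so JDN = 2323182.

2323182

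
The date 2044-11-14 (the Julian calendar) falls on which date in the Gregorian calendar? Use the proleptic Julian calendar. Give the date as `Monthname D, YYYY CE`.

November 27, 2044 CE

For dates in this range the Gregorian date is 13 days ahead of the Julian.
14 November 2044 Julian + 13 days → 27 November 2044 Gregorian.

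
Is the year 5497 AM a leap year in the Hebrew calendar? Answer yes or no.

Hebrew year 5497 is year 6 of its 19-year Metonic cycle; leap years are at positions 3, 6, 8, 11, 14, 17, 19, so it is a leap year (13 months).

yes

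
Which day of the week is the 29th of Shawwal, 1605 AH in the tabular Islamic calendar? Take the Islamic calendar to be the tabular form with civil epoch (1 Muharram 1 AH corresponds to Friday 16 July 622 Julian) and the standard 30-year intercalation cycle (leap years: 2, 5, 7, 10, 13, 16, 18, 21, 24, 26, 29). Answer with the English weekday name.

Tuesday

This is JDN 2517138 (3 August 2179 Gregorian).
Since JDN mod 7 = 1 (0 = Monday), the day is Tuesday.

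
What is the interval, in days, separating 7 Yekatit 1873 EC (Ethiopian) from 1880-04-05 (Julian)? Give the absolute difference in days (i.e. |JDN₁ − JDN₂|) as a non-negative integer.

302

First date → JDN 2408125; second date → JDN 2407823.
The interval is |2408125 − 2407823| = 302 days.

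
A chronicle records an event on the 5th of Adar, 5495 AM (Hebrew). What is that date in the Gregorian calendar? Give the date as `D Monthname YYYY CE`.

27 February 1735 CE

Julian Day Number of the source date = 2354813.
Converting JDN 2354813 to the Gregorian calendar gives 27 February 1735 CE.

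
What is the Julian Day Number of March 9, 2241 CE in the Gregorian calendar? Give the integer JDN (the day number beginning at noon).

2539636

JDN 2451545 is 1 January 2000 CE (Gregorian); the target day is +88091 days from there, so JDN = 2539636.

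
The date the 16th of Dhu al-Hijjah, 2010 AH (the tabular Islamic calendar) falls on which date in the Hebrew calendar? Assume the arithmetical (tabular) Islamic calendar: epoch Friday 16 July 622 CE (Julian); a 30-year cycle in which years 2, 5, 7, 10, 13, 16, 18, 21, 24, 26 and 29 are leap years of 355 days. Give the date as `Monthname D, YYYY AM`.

Julian Day Number of the source date = 2660703.
Converting JDN 2660703 to the Hebrew calendar gives 16 Elul 6332 AM.

Elul 16, 6332 AM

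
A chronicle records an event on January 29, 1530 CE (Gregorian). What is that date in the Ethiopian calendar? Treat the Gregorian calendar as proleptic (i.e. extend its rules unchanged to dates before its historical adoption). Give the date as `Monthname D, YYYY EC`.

Tir 24, 1522 EC

Julian Day Number of the source date = 2279909.
Converting JDN 2279909 to the Ethiopian calendar gives 24 Tir 1522 EC.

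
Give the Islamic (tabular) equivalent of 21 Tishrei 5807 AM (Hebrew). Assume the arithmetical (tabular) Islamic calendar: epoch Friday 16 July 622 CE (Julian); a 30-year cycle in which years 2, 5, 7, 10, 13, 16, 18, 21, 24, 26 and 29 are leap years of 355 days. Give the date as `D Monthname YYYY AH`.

Both dates share Julian Day Number 2468640; in the tabular Islamic calendar that is 20 Dhu al-Hijjah 1468 AH.

20 Dhu al-Hijjah 1468 AH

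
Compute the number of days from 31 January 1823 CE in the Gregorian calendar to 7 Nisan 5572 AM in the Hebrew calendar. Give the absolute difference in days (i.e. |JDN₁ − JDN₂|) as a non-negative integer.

3969

First date → JDN 2386927; second date → JDN 2382958.
The interval is |2386927 − 2382958| = 3969 days.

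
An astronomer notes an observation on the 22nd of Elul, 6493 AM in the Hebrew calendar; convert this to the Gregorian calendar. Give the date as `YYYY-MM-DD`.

2733-09-24

Both dates share Julian Day Number 2719534; in the Gregorian calendar that is 24 September 2733 CE.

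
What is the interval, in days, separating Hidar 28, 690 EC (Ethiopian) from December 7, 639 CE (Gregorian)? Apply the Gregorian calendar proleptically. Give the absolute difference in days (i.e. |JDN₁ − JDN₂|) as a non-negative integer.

21175

First date → JDN 1975965; second date → JDN 1954790.
The interval is |1975965 − 1954790| = 21175 days.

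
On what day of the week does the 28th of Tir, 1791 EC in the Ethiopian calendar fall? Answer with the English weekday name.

Sunday

This is JDN 2378165 (3 February 1799 Gregorian).
2378165 ≡ 6 (mod 7); counting from Monday = 0 gives Sunday.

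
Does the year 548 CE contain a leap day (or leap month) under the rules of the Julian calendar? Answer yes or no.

yes

548 mod 4 = 0, so it is a leap year in the Julian calendar.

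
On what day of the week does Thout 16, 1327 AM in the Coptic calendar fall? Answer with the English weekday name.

Equivalently 23 September 1610 Gregorian, JDN 2309366.
Since JDN mod 7 = 3 (0 = Monday), the day is Thursday.

Thursday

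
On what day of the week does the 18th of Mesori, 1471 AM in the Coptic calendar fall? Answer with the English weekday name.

In the Gregorian calendar this is 22 August 1755 (JDN 2362294).
Since JDN mod 7 = 4 (0 = Monday), the day is Friday.

Friday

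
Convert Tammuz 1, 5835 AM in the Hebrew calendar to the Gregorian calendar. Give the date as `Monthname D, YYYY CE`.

June 14, 2075 CE

Both dates share Julian Day Number 2479103; in the Gregorian calendar that is 14 June 2075 CE.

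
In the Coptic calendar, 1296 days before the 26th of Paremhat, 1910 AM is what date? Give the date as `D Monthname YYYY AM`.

Counting 1296 days back from JDN 2522497 reaches JDN 2521201, which is 6 Thout 1907 AM.

6 Thout 1907 AM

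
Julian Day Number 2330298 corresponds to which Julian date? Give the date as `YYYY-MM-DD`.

The Gregorian equivalent of JDN 2330298 is 14 January 1668.
In the Julian calendar that day is 1668-01-04.

1668-01-04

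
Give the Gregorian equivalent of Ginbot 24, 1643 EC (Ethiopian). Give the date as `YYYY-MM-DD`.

Julian Day Number of the source date = 2324224.
Converting JDN 2324224 to the Gregorian calendar gives 29 May 1651 CE.

1651-05-29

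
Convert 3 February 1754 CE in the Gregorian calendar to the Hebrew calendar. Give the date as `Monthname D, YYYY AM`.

Both dates share Julian Day Number 2361729; in the Hebrew calendar that is 11 Shevat 5514 AM.

Shevat 11, 5514 AM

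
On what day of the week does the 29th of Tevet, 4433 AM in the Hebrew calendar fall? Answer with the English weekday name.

Equivalently 27 December 672 Gregorian, JDN 1966864.
Since JDN mod 7 = 4 (0 = Monday), the day is Friday.

Friday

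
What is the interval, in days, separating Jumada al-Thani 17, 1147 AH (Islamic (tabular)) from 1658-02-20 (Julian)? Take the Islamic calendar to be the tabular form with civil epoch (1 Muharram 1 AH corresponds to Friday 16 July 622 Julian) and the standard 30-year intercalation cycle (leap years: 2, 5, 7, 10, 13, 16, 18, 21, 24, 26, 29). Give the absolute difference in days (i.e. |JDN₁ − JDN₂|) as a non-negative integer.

JDN of the first date = 2354708.
JDN of the second date = 2326693.
|2326693 − 2354708| = 28015.

28015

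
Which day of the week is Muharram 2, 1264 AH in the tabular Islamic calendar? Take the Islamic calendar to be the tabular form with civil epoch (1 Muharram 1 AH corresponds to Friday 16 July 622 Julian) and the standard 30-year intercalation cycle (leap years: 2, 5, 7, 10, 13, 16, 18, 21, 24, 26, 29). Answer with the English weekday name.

This is JDN 2396006 (10 December 1847 Gregorian).
JDN 2396006 mod 7 = 4, and JDN 0 was a Monday, so this is a Friday.

Friday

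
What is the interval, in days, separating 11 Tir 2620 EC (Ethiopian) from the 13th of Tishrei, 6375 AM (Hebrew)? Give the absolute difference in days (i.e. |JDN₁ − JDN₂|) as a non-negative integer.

4857

JDN of the first date = 2680941.
JDN of the second date = 2676084.
|2676084 − 2680941| = 4857.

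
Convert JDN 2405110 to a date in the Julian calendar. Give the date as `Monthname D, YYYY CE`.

October 31, 1872 CE

The Gregorian equivalent of JDN 2405110 is 12 November 1872.
In the Julian calendar that day is October 31, 1872 CE.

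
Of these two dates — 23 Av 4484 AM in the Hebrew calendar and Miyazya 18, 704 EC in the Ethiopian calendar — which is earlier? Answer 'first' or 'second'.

second

The two dates have Julian Day Numbers 1985728 and 1981219 respectively.
Since 1981219 < 1985728, the second date comes first.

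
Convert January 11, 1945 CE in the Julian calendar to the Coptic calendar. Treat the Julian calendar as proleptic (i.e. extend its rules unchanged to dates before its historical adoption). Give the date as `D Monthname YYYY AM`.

The source date corresponds to 24 January 1945 in the Gregorian calendar (JDN 2431480).
That day falls on 16 Tobi 1661 AM in the Coptic calendar.

16 Tobi 1661 AM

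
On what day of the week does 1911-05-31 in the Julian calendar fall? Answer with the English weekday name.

Tuesday

This is JDN 2419201 (13 June 1911 Gregorian).
JDN 2419201 mod 7 = 1, and JDN 0 was a Monday, so this is a Tuesday.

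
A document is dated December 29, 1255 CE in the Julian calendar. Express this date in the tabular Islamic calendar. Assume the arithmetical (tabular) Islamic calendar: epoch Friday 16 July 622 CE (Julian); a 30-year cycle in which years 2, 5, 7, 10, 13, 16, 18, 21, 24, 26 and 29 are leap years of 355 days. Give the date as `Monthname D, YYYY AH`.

Dhu al-Qa'dah 28, 653 AH

The source date corresponds to 5 January 1256 in the proleptic Gregorian calendar (JDN 2179809).
That day falls on 28 Dhu al-Qa'dah 653 AH in the tabular Islamic calendar.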